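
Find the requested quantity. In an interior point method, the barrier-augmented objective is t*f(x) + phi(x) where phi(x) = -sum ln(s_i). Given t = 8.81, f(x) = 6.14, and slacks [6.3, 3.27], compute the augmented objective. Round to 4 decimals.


Step 1: Compute log-barrier.
ln values: [1.8405, 1.1848]
phi = -(1.8405 + 1.1848) = -3.0253
Step 2: Compute augmented objective.
t*f(x) = 8.81*6.14 = 54.0934
Total = 54.0934 - 3.0253 = 51.0681


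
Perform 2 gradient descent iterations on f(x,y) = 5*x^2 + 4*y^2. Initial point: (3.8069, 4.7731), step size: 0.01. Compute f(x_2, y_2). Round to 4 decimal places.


Gradient descent on f(x,y) = 5*x^2 + 4*y^2.
Starting point: (3.8069, 4.7731), alpha = 0.01
Step 1: grad_x = 2*5*3.8069 = 38.069, grad_y = 2*4*4.7731 = 38.1848
  x_1 = 3.8069 - 0.01*38.069 = 3.4262
  y_1 = 4.7731 - 0.01*38.1848 = 4.3913
Step 2: grad_x = 2*5*3.4262 = 34.2621, grad_y = 2*4*4.3913 = 35.13
  x_2 = 3.4262 - 0.01*34.2621 = 3.0836
  y_2 = 4.3913 - 0.01*35.13 = 4.04
f(3.0836, 4.04) = 5*3.0836^2 + 4*4.04^2 = 112.8274


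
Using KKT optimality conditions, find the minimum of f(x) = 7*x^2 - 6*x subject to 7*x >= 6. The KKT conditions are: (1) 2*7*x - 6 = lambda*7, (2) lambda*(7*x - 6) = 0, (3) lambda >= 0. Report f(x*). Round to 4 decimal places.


Step 1: Try lambda = 0 (constraint inactive).
x_unc = 6/(2*7) = 0.4286
Check: 7*0.4286 = 3.0002 < 6 -- violated!
Step 2: Constraint must be active: 7*x = 6
x* = 6/7 = 0.8571 (rounded; the exact value 6/7 is used below)
lambda = (2*7*(6/7) - 6)/7 = 0.8571
Step 3: Compute optimal value.
f(x*) = 7*(6/7)^2 - 6*(6/7) = 0.0


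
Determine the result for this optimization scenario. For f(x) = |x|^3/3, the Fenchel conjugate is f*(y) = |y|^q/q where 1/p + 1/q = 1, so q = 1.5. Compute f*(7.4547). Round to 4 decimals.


The conjugate exponent q satisfies 1/p + 1/q = 1.
p = 3, so q = 3/(3 - 1) = 1.5
|y|^q = 7.4547^1.5 = 20.3538
f*(7.4547) = 20.3538 / 1.5 = 13.5692


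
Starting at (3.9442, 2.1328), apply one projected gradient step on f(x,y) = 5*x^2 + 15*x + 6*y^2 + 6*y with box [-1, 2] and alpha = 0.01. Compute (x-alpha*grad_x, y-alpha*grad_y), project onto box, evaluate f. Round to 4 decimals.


Step 1: Compute gradient at (3.9442, 2.1328).
grad_x = 2*5*3.9442 + 15 = 54.442
grad_y = 2*6*2.1328 + 6 = 31.5936
Step 2: Gradient step.
x_raw = 3.9442 - 0.01*54.442 = 3.3998
y_raw = 2.1328 - 0.01*31.5936 = 1.8169
Step 3: Project onto [-1, 2].
x_proj = clip(3.3998) = 2.0
y_proj = clip(1.8169) = 1.8169
Step 4: Evaluate f.
f(2.0, 1.8169) = 80.7072


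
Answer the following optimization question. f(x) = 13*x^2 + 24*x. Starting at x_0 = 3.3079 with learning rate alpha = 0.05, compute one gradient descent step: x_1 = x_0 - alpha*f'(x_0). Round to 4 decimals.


We compute the gradient at x_0 and apply the update.
f'(x) = 26*x + 24
f'(3.3079) = 26*3.3079 + 24 = 110.0054
x_1 = 3.3079 - 0.05*110.0054 = -2.1924


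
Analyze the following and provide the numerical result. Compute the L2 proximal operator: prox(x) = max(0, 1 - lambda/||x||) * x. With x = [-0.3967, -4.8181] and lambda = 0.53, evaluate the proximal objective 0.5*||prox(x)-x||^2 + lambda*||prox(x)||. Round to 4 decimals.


Step 1: Compute ||x||.
||x|| = 4.8344
Step 2: Compute scaling factor.
scale = max(0, 1 - 0.53/4.8344) = 0.8904
Step 3: prox(x) = [-0.3532, -4.2899]
||prox(x)|| = 4.3044
Step 4: Proximal objective.
0.5*||prox-x||^2 = 0.1405
lambda*||prox|| = 2.2813
Total = 2.4218


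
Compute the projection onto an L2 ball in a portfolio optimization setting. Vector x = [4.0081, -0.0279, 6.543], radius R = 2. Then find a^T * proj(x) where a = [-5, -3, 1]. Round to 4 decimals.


Step 1: Compute ||x|| (intermediates to 6 decimals).
||x|| = sqrt(4.0081^2 + (-0.0279)^2 + 6.543^2) = 7.673102
Step 2: Project.
Since ||x|| > R, scale = R/||x|| = 2/7.673102 = 0.260651, proj(x) = scale * x
proj(x) = [1.044715, -0.007272, 1.705439]
Step 3: Dot product.
a^T * proj(x) = -5*1.044715 - 3*(-0.007272) + 1*1.705439 = -3.4963


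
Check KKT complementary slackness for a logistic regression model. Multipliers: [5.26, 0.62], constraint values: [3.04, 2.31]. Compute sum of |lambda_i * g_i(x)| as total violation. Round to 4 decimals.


KKT complementary slackness check:
lambda_1 * g_1 = 5.26 * 3.04 = 15.9904
lambda_2 * g_2 = 0.62 * 2.31 = 1.4322
Total violation = 15.9904 + 1.4322 = 17.4226


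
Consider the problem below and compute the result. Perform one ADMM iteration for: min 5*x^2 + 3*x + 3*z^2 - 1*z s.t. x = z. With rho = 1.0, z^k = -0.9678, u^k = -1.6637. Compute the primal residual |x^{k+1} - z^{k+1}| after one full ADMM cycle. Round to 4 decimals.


ADMM iteration with rho = 1.0, z^k = -0.9678, u^k = -1.6637
Step 1: x-update.
Minimize 5*x^2 + 3*x + (1.0/2)*(x + 0.9678 - 1.6637)^2
FOC: (2*5 + 1.0)*x = -3 + 1.0*(-0.9678 + 1.6637)
x^{k+1} = -0.2095
Step 2: z-update.
Minimize 3*z^2 - 1*z + (1.0/2)*(-0.2095 - z - 1.6637)^2
FOC: (2*3 + 1.0)*z = 1 + 1.0*(-0.2095 - 1.6637)
z^{k+1} = -0.1247
Step 3: u-update.
u^{k+1} = -1.6637 - 0.2095 + 0.1247 = -1.7484
Step 4: Primal residual = |-0.2095 + 0.1247| = 0.0847


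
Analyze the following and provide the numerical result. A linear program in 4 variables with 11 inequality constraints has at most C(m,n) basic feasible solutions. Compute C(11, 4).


Each vertex corresponds to some choice of n active constraints out of m, so the number of vertices is at most C(m, n) = m! / (n!(m-n)!).
m = 11, n = 4
Numerator: 11 * 10 * 9 * 8
Denominator: 4! = 24
C(11, 4) = 330


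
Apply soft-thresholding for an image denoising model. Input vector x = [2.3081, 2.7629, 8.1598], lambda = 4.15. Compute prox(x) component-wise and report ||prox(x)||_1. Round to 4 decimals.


Soft-thresholding with lambda = 4.15:
prox(2.3081) = sign(2.3081)*max(|2.3081| - 4.15, 0) = 0.0
prox(2.7629) = sign(2.7629)*max(|2.7629| - 4.15, 0) = 0.0
prox(8.1598) = sign(8.1598)*max(|8.1598| - 4.15, 0) = 4.0098
prox(x) = [0.0, 0.0, 4.0098]
||prox(x)||_1 = 0.0 + 0.0 + 4.0098 = 4.0098


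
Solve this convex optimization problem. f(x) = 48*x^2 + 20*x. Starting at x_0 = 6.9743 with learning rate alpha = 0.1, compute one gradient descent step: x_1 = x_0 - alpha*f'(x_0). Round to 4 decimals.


We compute the gradient at x_0 and apply the update.
f'(x) = 96*x + 20
f'(6.9743) = 96*6.9743 + 20 = 689.5328
x_1 = 6.9743 - 0.1*689.5328 = -61.979


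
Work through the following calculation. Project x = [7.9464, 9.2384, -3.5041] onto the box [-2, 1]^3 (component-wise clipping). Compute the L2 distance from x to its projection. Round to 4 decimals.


Project each component onto [-2, 1].
clip(7.9464) = 1.0, clip(9.2384) = 1.0, clip(-3.5041) = -2.0
Projection = [1.0, 1.0, -2.0]
Squared diffs: [48.2525, 67.8712, 2.2623]
Distance = sqrt(118.386) = 10.8805


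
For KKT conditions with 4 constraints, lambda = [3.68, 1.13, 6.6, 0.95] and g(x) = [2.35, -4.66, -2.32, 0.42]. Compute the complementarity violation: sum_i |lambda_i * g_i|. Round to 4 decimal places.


KKT complementary slackness check:
lambda_1 * g_1 = 3.68 * 2.35 = 8.648
lambda_2 * g_2 = 1.13 * -4.66 = -5.2658
lambda_3 * g_3 = 6.6 * -2.32 = -15.312
lambda_4 * g_4 = 0.95 * 0.42 = 0.399
Total violation = 8.648 + 5.2658 + 15.312 + 0.399 = 29.6248


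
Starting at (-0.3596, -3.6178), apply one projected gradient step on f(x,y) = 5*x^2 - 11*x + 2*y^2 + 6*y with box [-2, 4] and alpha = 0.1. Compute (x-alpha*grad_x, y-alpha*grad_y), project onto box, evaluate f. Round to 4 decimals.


Step 1: Compute gradient at (-0.3596, -3.6178).
grad_x = 2*5*-0.3596 - 11 = -14.596
grad_y = 2*2*-3.6178 + 6 = -8.4712
Step 2: Gradient step.
x_raw = -0.3596 - 0.1*-14.596 = 1.1
y_raw = -3.6178 - 0.1*-8.4712 = -2.7707
Step 3: Project onto [-2, 4].
x_proj = clip(1.1) = 1.1
y_proj = clip(-2.7707) = -2.0
Step 4: Evaluate f.
f(1.1, -2.0) = -10.05


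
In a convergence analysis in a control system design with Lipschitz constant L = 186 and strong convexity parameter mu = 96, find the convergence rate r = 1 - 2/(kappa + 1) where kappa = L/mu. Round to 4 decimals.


Step 1: Compute the condition number.
kappa = L/mu = 186/96 = 1.9375
Step 2: Compute the convergence rate.
r = 1 - 2/(kappa + 1) = 1 - 2*mu/(L + mu) = (L - mu)/(L + mu) = 90/282 = 0.3191


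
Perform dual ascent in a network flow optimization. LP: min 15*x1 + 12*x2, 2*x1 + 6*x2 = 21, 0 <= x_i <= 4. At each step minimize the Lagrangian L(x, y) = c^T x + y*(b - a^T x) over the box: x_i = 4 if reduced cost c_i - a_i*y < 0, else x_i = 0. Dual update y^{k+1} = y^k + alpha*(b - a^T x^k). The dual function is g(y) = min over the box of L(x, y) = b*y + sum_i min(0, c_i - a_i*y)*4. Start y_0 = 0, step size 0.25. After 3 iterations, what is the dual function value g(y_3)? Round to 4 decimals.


Dual ascent for LP: min 15*x1 + 12*x2, 2*x1 + 6*x2 = 21, 0 <= x_i <= 4
Step 1: y^k = 0.0, reduced costs: (15.0, 12.0)
  x^k = (0.0, 0.0), subgradient = b - a^T x = 21.0
  y^{k+1} = 0.0 + 0.25*21.0 = 5.25
Step 2: y^k = 5.25, reduced costs: (4.5, -19.5)
  x^k = (0.0, 4.0), subgradient = b - a^T x = -3.0
  y^{k+1} = 5.25 + 0.25*-3.0 = 4.5
Step 3: y^k = 4.5, reduced costs: (6.0, -15.0)
  x^k = (0.0, 4.0), subgradient = b - a^T x = -3.0
  y^{k+1} = 4.5 + 0.25*-3.0 = 3.75
Dual objective at y_3 = 3.75: reduced costs (7.5, -10.5), box minimizer x = (0.0, 4.0)
g(y_3) = b*y + (c1 - a1*y)*x1 + (c2 - a2*y)*x2 = 21*3.75 + 7.5*0.0 + (-10.5)*4.0 = 78.75 + 0.0 - 42.0 = 36.75


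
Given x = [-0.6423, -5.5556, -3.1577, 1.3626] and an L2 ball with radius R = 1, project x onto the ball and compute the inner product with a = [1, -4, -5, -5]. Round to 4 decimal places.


Step 1: Compute ||x|| (intermediates to 6 decimals).
||x|| = sqrt((-0.6423)^2 + (-5.5556)^2 + (-3.1577)^2 + 1.3626^2) = 6.565439
Step 2: Project.
Since ||x|| > R, scale = R/||x|| = 1/6.565439 = 0.152313, proj(x) = scale * x
proj(x) = [-0.097831, -0.84619, -0.480959, 0.207542]
Step 3: Dot product.
a^T * proj(x) = 1*(-0.097831) - 4*(-0.84619) - 5*(-0.480959) - 5*0.207542 = 4.654


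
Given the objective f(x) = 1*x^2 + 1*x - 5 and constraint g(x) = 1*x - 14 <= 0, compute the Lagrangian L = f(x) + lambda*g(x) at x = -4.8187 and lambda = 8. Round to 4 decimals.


Step 1: Evaluate f(x).
f(-4.8187) = 1*(-4.8187)^2 + 1*(-4.8187) - 5 = 13.4012
Step 2: Evaluate g(x).
g(-4.8187) = 1*-4.8187 - 14 = -18.8187
Step 3: Compute Lagrangian.
L = 13.4012 + 8*-18.8187 = -137.1484


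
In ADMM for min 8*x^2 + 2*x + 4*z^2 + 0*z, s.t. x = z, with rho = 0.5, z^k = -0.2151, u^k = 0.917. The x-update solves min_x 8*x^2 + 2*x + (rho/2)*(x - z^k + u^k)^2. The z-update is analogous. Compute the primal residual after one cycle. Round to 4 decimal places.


ADMM iteration with rho = 0.5, z^k = -0.2151, u^k = 0.917
Step 1: x-update.
Minimize 8*x^2 + 2*x + (0.5/2)*(x + 0.2151 + 0.917)^2
FOC: (2*8 + 0.5)*x = -2 + 0.5*(-0.2151 - 0.917)
x^{k+1} = -0.1555
Step 2: z-update.
Minimize 4*z^2 + 0*z + (0.5/2)*(-0.1555 - z + 0.917)^2
FOC: (2*4 + 0.5)*z = 0 + 0.5*(-0.1555 + 0.917)
z^{k+1} = 0.0448
Step 3: u-update.
u^{k+1} = 0.917 - 0.1555 - 0.0448 = 0.7167
Step 4: Primal residual = |-0.1555 - 0.0448| = 0.2003


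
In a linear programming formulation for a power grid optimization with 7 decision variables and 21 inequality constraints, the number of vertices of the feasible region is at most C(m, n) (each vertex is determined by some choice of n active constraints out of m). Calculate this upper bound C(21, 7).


Each vertex corresponds to some choice of n active constraints out of m, so the number of vertices is at most C(m, n) = m! / (n!(m-n)!).
m = 21, n = 7
Numerator: 21 * 20 * 19 * 18 * 17 * 16 * 15
Denominator: 7! = 5040
C(21, 7) = 116280


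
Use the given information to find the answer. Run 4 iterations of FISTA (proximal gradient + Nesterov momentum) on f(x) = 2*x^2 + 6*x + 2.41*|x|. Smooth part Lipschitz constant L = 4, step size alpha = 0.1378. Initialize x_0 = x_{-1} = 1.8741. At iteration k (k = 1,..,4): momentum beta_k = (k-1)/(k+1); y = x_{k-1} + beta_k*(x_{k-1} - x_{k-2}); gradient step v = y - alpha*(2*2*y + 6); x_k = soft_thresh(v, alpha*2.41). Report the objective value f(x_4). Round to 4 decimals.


FISTA on f(x) = 2*x^2 + 6*x + 2.41*|x|
L = 4, alpha = 0.1378
Iteration 1: beta = 0.0, y = 1.8741 + 0.0*(1.8741 - 1.8741) = 1.8741
  grad(y) = 13.4964, v = y - alpha*grad = 0.0143
  prox(v) = soft_thresh(0.0143, 0.3321) = 0.0
Iteration 2: beta = 0.3333, y = 0.0 + 0.3333*(0.0 - 1.8741) = -0.6247
  grad(y) = 3.5012, v = y - alpha*grad = -1.1072
  prox(v) = soft_thresh(-1.1072, 0.3321) = -0.7751
Iteration 3: beta = 0.5, y = -0.7751 + 0.5*(-0.7751 - 0.0) = -1.1626
  grad(y) = 1.3496, v = y - alpha*grad = -1.3486
  prox(v) = soft_thresh(-1.3486, 0.3321) = -1.0165
Iteration 4: beta = 0.6, y = -1.0165 + 0.6*(-1.0165 + 0.7751) = -1.1613
  grad(y) = 1.3547, v = y - alpha*grad = -1.348
  prox(v) = soft_thresh(-1.348, 0.3321) = -1.0159
f(x_4) = 2*(-1.0159)^2 + 6*(-1.0159) + 2.41*|-1.0159| = -1.583


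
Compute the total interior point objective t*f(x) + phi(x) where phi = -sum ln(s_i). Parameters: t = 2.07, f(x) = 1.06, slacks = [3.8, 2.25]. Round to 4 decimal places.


Step 1: Compute log-barrier.
ln values: [1.335, 0.8109]
phi = -(1.335 + 0.8109) = -2.1459
Step 2: Compute augmented objective.
t*f(x) = 2.07*1.06 = 2.1942
Total = 2.1942 - 2.1459 = 0.0483


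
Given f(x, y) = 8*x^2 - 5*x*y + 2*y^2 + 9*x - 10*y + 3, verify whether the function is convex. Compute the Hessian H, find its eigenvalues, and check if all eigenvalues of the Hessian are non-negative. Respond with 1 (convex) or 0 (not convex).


The Hessian of f(x,y) = 8*x^2 - 5*x*y + 2*y^2 + 9*x - 10*y + 3 is:
H = [[16, -5], [-5, 4]]
Trace = 16 + 4 = 20
Determinant = 16*4 - (-5)^2 = 39
Discriminant = (20)^2 - 4*39 = 244.0
Eigenvalues: lambda_1 = 2.1898, lambda_2 = 17.8102
The function is convex.

1


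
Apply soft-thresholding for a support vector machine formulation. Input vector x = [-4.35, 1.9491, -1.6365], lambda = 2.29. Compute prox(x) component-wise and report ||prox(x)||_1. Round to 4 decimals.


Soft-thresholding with lambda = 2.29:
prox(-4.35) = sign(-4.35)*max(|-4.35| - 2.29, 0) = -2.06
prox(1.9491) = sign(1.9491)*max(|1.9491| - 2.29, 0) = 0.0
prox(-1.6365) = sign(-1.6365)*max(|-1.6365| - 2.29, 0) = 0.0
prox(x) = [-2.06, 0.0, 0.0]
||prox(x)||_1 = 2.06 + 0.0 + 0.0 = 2.06


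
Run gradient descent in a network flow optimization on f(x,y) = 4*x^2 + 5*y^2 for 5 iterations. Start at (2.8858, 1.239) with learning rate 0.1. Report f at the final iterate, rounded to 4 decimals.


Gradient descent on f(x,y) = 4*x^2 + 5*y^2.
Starting point: (2.8858, 1.239), alpha = 0.1
Step 1: grad_x = 2*4*2.8858 = 23.0864, grad_y = 2*5*1.239 = 12.39
  x_1 = 2.8858 - 0.1*23.0864 = 0.5772
  y_1 = 1.239 - 0.1*12.39 = 0.0
Step 2: grad_x = 2*4*0.5772 = 4.6173, grad_y = 2*5*0.0 = 0.0
  x_2 = 0.5772 - 0.1*4.6173 = 0.1154
  y_2 = 0.0 - 0.1*0.0 = 0.0
Step 3: grad_x = 2*4*0.1154 = 0.9235, grad_y = 2*5*0.0 = 0.0
  x_3 = 0.1154 - 0.1*0.9235 = 0.0231
  y_3 = 0.0 - 0.1*0.0 = 0.0
Step 4: grad_x = 2*4*0.0231 = 0.1847, grad_y = 2*5*0.0 = 0.0
  x_4 = 0.0231 - 0.1*0.1847 = 0.0046
  y_4 = 0.0 - 0.1*0.0 = 0.0
Step 5: grad_x = 2*4*0.0046 = 0.0369, grad_y = 2*5*0.0 = 0.0
  x_5 = 0.0046 - 0.1*0.0369 = 0.0009
  y_5 = 0.0 - 0.1*0.0 = 0.0
f(0.0009, 0.0) = 4*0.0009^2 + 5*0.0^2 = 0.0


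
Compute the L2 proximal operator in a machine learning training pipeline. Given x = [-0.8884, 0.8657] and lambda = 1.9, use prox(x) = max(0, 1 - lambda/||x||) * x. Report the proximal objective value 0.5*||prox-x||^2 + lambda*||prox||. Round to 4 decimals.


Step 1: Compute ||x||.
||x|| = 1.2404
Step 2: Compute scaling factor.
scale = max(0, 1 - 1.9/1.2404) = 0.0
Step 3: prox(x) = [-0.0, 0.0]
||prox(x)|| = 0.0
Step 4: Proximal objective.
0.5*||prox-x||^2 = 0.7693
lambda*||prox|| = 0.0
Total = 0.7693


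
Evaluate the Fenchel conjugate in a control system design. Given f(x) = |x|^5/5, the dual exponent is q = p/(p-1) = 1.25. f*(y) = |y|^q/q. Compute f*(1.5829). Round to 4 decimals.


The conjugate exponent q satisfies 1/p + 1/q = 1.
p = 5, so q = 5/(5 - 1) = 1.25
|y|^q = 1.5829^1.25 = 1.7755
f*(1.5829) = 1.7755 / 1.25 = 1.4204


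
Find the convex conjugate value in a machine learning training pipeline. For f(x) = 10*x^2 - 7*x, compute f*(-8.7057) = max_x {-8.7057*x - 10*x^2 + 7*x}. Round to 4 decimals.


f*(y) = sup_x {y*x - a*x^2 - b*x} = sup_x {(y-b)*x - a*x^2}
FOC: (y - b) - 2a*x = 0 => x* = (y - b)/(2a)
x* = (-8.7057 + 7)/(2*10) = -0.0853
f*(-8.7057) = (y-b)^2/(4a) = (-8.7057 + 7)^2/(4*10)
= 2.9094/40 = 0.0727


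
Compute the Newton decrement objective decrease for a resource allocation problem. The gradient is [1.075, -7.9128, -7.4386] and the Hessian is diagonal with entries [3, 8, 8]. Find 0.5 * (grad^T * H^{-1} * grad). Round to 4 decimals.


Step 1: H is diagonal, so H^(-1) * g = [0.3583, -0.9891, -0.9298].
Step 2: g^T H^(-1) g = sum_i g_i^2 / H_ii
  = (1.075)^2/3 + (-7.9128)^2/8 + (-7.4386)^2/8
  = 0.3852 + 7.8266 + 6.9166 = 15.1284
Step 3: Objective decrease = 0.5 * g^T H^(-1) g = 7.5642


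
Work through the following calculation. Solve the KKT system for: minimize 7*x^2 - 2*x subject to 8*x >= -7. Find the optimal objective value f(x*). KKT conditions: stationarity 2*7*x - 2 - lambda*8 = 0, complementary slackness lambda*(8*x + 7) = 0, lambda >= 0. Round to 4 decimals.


Step 1: Try lambda = 0 (constraint inactive).
Stationarity: 2*7*x - 2 = 0
x* = 2/(2*7) = 1/7 = 0.1429 (rounded; the exact value 1/7 is used below)
Check constraint: 8*0.1429 = 1.1432 >= -7 -- satisfied.
Step 2: Compute optimal value.
f(x*) = 7*(1/7)^2 - 2*(1/7) = -0.1429


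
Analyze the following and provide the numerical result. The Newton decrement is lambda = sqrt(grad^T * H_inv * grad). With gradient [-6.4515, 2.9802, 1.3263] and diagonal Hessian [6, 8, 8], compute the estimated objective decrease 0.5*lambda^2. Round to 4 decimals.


Step 1: H is diagonal, so H^(-1) * g = [-1.0753, 0.3725, 0.1658].
Step 2: g^T H^(-1) g = sum_i g_i^2 / H_ii
  = (-6.4515)^2/6 + (2.9802)^2/8 + (1.3263)^2/8
  = 6.937 + 1.1102 + 0.2199 = 8.2671
Step 3: Objective decrease = 0.5 * g^T H^(-1) g = 4.1335


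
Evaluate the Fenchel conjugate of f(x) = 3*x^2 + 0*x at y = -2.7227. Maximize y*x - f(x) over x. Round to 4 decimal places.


f*(y) = sup_x {y*x - a*x^2 - b*x} = sup_x {(y-b)*x - a*x^2}
FOC: (y - b) - 2a*x = 0 => x* = (y - b)/(2a)
x* = (-2.7227 - 0)/(2*3) = -0.4538
f*(-2.7227) = (y-b)^2/(4a) = (-2.7227 - 0)^2/(4*3)
= 7.4131/12 = 0.6178


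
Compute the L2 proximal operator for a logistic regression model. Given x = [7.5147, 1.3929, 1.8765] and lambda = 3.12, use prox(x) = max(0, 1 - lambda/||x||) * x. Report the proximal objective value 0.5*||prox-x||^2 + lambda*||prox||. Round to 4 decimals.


Step 1: Compute ||x||.
||x|| = 7.8697
Step 2: Compute scaling factor.
scale = max(0, 1 - 3.12/7.8697) = 0.6035
Step 3: prox(x) = [4.5354, 0.8407, 1.1325]
||prox(x)|| = 4.7497
Step 4: Proximal objective.
0.5*||prox-x||^2 = 4.8672
lambda*||prox|| = 14.8191
Total = 19.6863


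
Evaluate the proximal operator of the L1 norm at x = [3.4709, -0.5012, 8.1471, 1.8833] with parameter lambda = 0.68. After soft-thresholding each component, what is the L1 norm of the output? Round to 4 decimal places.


Soft-thresholding with lambda = 0.68:
prox(3.4709) = sign(3.4709)*max(|3.4709| - 0.68, 0) = 2.7909
prox(-0.5012) = sign(-0.5012)*max(|-0.5012| - 0.68, 0) = 0.0
prox(8.1471) = sign(8.1471)*max(|8.1471| - 0.68, 0) = 7.4671
prox(1.8833) = sign(1.8833)*max(|1.8833| - 0.68, 0) = 1.2033
prox(x) = [2.7909, 0.0, 7.4671, 1.2033]
||prox(x)||_1 = 2.7909 + 0.0 + 7.4671 + 1.2033 = 11.4613


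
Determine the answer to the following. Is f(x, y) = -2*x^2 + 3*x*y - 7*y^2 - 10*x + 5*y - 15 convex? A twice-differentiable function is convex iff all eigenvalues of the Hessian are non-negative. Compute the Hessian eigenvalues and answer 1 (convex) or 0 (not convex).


The Hessian of f(x,y) = -2*x^2 + 3*x*y - 7*y^2 - 10*x + 5*y - 15 is:
H = [[-4, 3], [3, -14]]
Trace = -4 - 14 = -18
Determinant = -4*-14 - (3)^2 = 47
Discriminant = (-18)^2 - 4*47 = 136.0
Eigenvalues: lambda_1 = -14.831, lambda_2 = -3.169
The function is not convex.

0


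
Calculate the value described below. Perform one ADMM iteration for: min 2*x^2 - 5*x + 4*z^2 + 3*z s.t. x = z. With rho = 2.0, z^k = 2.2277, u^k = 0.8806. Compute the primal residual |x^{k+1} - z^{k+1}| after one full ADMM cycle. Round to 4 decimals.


ADMM iteration with rho = 2.0, z^k = 2.2277, u^k = 0.8806
Step 1: x-update.
Minimize 2*x^2 - 5*x + (2.0/2)*(x - 2.2277 + 0.8806)^2
FOC: (2*2 + 2.0)*x = 5 + 2.0*(2.2277 - 0.8806)
x^{k+1} = 1.2824
Step 2: z-update.
Minimize 4*z^2 + 3*z + (2.0/2)*(1.2824 - z + 0.8806)^2
FOC: (2*4 + 2.0)*z = -3 + 2.0*(1.2824 + 0.8806)
z^{k+1} = 0.1326
Step 3: u-update.
u^{k+1} = 0.8806 + 1.2824 - 0.1326 = 2.0304
Step 4: Primal residual = |1.2824 - 0.1326| = 1.1498


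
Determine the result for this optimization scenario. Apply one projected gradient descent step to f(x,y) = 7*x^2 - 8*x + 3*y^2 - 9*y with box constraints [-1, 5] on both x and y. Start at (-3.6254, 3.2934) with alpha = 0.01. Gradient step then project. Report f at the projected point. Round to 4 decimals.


Step 1: Compute gradient at (-3.6254, 3.2934).
grad_x = 2*7*-3.6254 - 8 = -58.7556
grad_y = 2*3*3.2934 - 9 = 10.7604
Step 2: Gradient step.
x_raw = -3.6254 - 0.01*-58.7556 = -3.0378
y_raw = 3.2934 - 0.01*10.7604 = 3.1858
Step 3: Project onto [-1, 5].
x_proj = clip(-3.0378) = -1.0
y_proj = clip(3.1858) = 3.1858
Step 4: Evaluate f.
f(-1.0, 3.1858) = 16.7757


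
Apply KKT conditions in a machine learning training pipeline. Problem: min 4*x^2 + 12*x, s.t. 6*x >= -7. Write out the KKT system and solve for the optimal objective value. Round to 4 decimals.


Step 1: Try lambda = 0 (constraint inactive).
x_unc = -12/(2*4) = -1.5
Check: 6*-1.5 = -9.0 < -7 -- violated!
Step 2: Constraint must be active: 6*x = -7
x* = -7/6 = -1.1667 (rounded; the exact value -7/6 is used below)
lambda = (2*4*(-7/6) + 12)/6 = 0.4444
Step 3: Compute optimal value.
f(x*) = 4*(-7/6)^2 + 12*(-7/6) = -8.5556


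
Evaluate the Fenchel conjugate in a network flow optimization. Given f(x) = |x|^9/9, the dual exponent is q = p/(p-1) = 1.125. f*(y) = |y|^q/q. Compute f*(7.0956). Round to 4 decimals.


The conjugate exponent q satisfies 1/p + 1/q = 1.
p = 9, so q = 9/(9 - 1) = 1.125
|y|^q = 7.0956^1.125 = 9.0649
f*(7.0956) = 9.0649 / 1.125 = 8.0577


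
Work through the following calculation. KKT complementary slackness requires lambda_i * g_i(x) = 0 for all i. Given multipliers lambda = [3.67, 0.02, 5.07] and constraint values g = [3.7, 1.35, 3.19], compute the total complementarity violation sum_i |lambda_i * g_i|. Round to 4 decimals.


KKT complementary slackness check:
lambda_1 * g_1 = 3.67 * 3.7 = 13.579
lambda_2 * g_2 = 0.02 * 1.35 = 0.027
lambda_3 * g_3 = 5.07 * 3.19 = 16.1733
Total violation = 13.579 + 0.027 + 16.1733 = 29.7793


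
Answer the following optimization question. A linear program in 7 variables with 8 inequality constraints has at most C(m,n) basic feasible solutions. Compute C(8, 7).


Each vertex corresponds to some choice of n active constraints out of m, so the number of vertices is at most C(m, n) = m! / (n!(m-n)!).
m = 8, n = 7
Numerator: 8 * 7 * 6 * 5 * 4 * 3 * 2
Denominator: 7! = 5040
C(8, 7) = 8


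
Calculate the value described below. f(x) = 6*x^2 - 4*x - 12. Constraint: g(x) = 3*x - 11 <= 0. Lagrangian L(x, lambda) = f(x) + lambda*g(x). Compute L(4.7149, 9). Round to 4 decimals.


Step 1: Evaluate f(x).
f(4.7149) = 6*4.7149^2 - 4*4.7149 - 12 = 102.5221
Step 2: Evaluate g(x).
g(4.7149) = 3*4.7149 - 11 = 3.1447
Step 3: Compute Lagrangian.
L = 102.5221 + 9*3.1447 = 130.8244


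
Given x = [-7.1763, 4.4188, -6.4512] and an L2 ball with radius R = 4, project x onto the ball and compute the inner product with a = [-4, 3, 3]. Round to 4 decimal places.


Step 1: Compute ||x|| (intermediates to 6 decimals).
||x|| = sqrt((-7.1763)^2 + 4.4188^2 + (-6.4512)^2) = 10.613343
Step 2: Project.
Since ||x|| > R, scale = R/||x|| = 4/10.613343 = 0.376884, proj(x) = scale * x
proj(x) = [-2.704633, 1.665375, -2.431354]
Step 3: Dot product.
a^T * proj(x) = -4*(-2.704633) + 3*1.665375 + 3*(-2.431354) = 8.5206


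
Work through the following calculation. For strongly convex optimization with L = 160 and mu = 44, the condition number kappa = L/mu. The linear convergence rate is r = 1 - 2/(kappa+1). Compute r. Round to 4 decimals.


Step 1: Compute the condition number.
kappa = L/mu = 160/44 = 3.6364
Step 2: Compute the convergence rate.
r = 1 - 2/(kappa + 1) = 1 - 2*mu/(L + mu) = (L - mu)/(L + mu) = 116/204 = 0.5686


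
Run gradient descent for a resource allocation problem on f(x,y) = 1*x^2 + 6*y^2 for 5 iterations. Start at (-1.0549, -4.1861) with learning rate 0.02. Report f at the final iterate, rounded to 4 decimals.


Gradient descent on f(x,y) = 1*x^2 + 6*y^2.
Starting point: (-1.0549, -4.1861), alpha = 0.02
Step 1: grad_x = 2*1*-1.0549 = -2.1098, grad_y = 2*6*-4.1861 = -50.2332
  x_1 = -1.0549 - 0.02*-2.1098 = -1.0127
  y_1 = -4.1861 - 0.02*-50.2332 = -3.1814
Step 2: grad_x = 2*1*-1.0127 = -2.0254, grad_y = 2*6*-3.1814 = -38.1772
  x_2 = -1.0127 - 0.02*-2.0254 = -0.9722
  y_2 = -3.1814 - 0.02*-38.1772 = -2.4179
Step 3: grad_x = 2*1*-0.9722 = -1.9444, grad_y = 2*6*-2.4179 = -29.0147
  x_3 = -0.9722 - 0.02*-1.9444 = -0.9333
  y_3 = -2.4179 - 0.02*-29.0147 = -1.8376
Step 4: grad_x = 2*1*-0.9333 = -1.8666, grad_y = 2*6*-1.8376 = -22.0512
  x_4 = -0.9333 - 0.02*-1.8666 = -0.896
  y_4 = -1.8376 - 0.02*-22.0512 = -1.3966
Step 5: grad_x = 2*1*-0.896 = -1.792, grad_y = 2*6*-1.3966 = -16.7589
  x_5 = -0.896 - 0.02*-1.792 = -0.8601
  y_5 = -1.3966 - 0.02*-16.7589 = -1.0614
f(-0.8601, -1.0614) = 1*(-0.8601)^2 + 6*(-1.0614)^2 = 7.4992


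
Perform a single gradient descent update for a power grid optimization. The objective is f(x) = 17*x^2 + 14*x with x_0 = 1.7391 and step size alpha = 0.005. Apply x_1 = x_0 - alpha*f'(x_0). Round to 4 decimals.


We compute the gradient at x_0 and apply the update.
f'(x) = 34*x + 14
f'(1.7391) = 34*1.7391 + 14 = 73.1294
x_1 = 1.7391 - 0.005*73.1294 = 1.3735


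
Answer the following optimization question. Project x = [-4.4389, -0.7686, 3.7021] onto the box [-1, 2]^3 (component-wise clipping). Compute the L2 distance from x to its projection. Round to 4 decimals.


Project each component onto [-1, 2].
clip(-4.4389) = -1.0, clip(-0.7686) = -0.7686, clip(3.7021) = 2.0
Projection = [-1.0, -0.7686, 2.0]
Squared diffs: [11.826, 0.0, 2.8971]
Distance = sqrt(14.7231) = 3.8371


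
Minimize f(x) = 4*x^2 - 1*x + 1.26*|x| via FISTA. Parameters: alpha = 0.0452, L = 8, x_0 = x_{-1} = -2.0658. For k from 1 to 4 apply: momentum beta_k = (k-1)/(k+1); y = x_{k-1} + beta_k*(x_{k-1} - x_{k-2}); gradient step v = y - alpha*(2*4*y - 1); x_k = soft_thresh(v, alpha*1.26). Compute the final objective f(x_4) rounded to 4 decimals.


FISTA on f(x) = 4*x^2 - 1*x + 1.26*|x|
L = 8, alpha = 0.0452
Iteration 1: beta = 0.0, y = -2.0658 + 0.0*(-2.0658 + 2.0658) = -2.0658
  grad(y) = -17.5264, v = y - alpha*grad = -1.2736
  prox(v) = soft_thresh(-1.2736, 0.057) = -1.2167
Iteration 2: beta = 0.3333, y = -1.2167 + 0.3333*(-1.2167 + 2.0658) = -0.9336
  grad(y) = -8.4689, v = y - alpha*grad = -0.5508
  prox(v) = soft_thresh(-0.5508, 0.057) = -0.4939
Iteration 3: beta = 0.5, y = -0.4939 + 0.5*(-0.4939 + 1.2167) = -0.1325
  grad(y) = -2.0597, v = y - alpha*grad = -0.0394
  prox(v) = soft_thresh(-0.0394, 0.057) = 0.0
Iteration 4: beta = 0.6, y = 0.0 + 0.6*(0.0 + 0.4939) = 0.2963
  grad(y) = 1.3705, v = y - alpha*grad = 0.2344
  prox(v) = soft_thresh(0.2344, 0.057) = 0.1774
f(x_4) = 4*0.1774^2 - 1*0.1774 + 1.26*|0.1774| = 0.172


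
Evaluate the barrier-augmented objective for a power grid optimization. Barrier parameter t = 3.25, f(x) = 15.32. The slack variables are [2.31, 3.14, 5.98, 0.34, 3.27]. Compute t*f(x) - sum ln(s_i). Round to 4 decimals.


Step 1: Compute log-barrier.
ln values: [0.8372, 1.1442, 1.7884, -1.0788, 1.1848]
phi = -(0.8372 + 1.1442 + 1.7884 - 1.0788 + 1.1848) = -3.8759
Step 2: Compute augmented objective.
t*f(x) = 3.25*15.32 = 49.79
Total = 49.79 - 3.8759 = 45.9141


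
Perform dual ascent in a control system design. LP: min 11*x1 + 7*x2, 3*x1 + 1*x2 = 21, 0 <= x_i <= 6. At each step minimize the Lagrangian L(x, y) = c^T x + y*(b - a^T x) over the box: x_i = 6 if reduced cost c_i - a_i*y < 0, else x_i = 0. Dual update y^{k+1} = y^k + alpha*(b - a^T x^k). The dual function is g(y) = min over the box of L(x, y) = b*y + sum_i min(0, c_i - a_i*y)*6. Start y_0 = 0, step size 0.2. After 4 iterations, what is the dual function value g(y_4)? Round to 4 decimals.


Dual ascent for LP: min 11*x1 + 7*x2, 3*x1 + 1*x2 = 21, 0 <= x_i <= 6
Step 1: y^k = 0.0, reduced costs: (11.0, 7.0)
  x^k = (0.0, 0.0), subgradient = b - a^T x = 21.0
  y^{k+1} = 0.0 + 0.2*21.0 = 4.2
Step 2: y^k = 4.2, reduced costs: (-1.6, 2.8)
  x^k = (6.0, 0.0), subgradient = b - a^T x = 3.0
  y^{k+1} = 4.2 + 0.2*3.0 = 4.8
Step 3: y^k = 4.8, reduced costs: (-3.4, 2.2)
  x^k = (6.0, 0.0), subgradient = b - a^T x = 3.0
  y^{k+1} = 4.8 + 0.2*3.0 = 5.4
Step 4: y^k = 5.4, reduced costs: (-5.2, 1.6)
  x^k = (6.0, 0.0), subgradient = b - a^T x = 3.0
  y^{k+1} = 5.4 + 0.2*3.0 = 6.0
Dual objective at y_4 = 6.0: reduced costs (-7.0, 1.0), box minimizer x = (6.0, 0.0)
g(y_4) = b*y + (c1 - a1*y)*x1 + (c2 - a2*y)*x2 = 21*6.0 + (-7.0)*6.0 + 1.0*0.0 = 126.0 - 42.0 + 0.0 = 84.0


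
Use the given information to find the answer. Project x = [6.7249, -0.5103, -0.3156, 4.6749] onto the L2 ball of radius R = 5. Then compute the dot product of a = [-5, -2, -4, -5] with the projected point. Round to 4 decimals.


Step 1: Compute ||x|| (intermediates to 6 decimals).
||x|| = sqrt(6.7249^2 + (-0.5103)^2 + (-0.3156)^2 + 4.6749^2) = 8.212124
Step 2: Project.
Since ||x|| > R, scale = R/||x|| = 5/8.212124 = 0.608856, proj(x) = scale * x
proj(x) = [4.094496, -0.310699, -0.192155, 2.846341]
Step 3: Dot product.
a^T * proj(x) = -5*4.094496 - 2*(-0.310699) - 4*(-0.192155) - 5*2.846341 = -33.3142


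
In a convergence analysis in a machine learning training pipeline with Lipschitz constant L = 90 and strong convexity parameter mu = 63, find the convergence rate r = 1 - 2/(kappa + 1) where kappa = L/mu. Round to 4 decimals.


Step 1: Compute the condition number.
kappa = L/mu = 90/63 = 1.4286
Step 2: Compute the convergence rate.
r = 1 - 2/(kappa + 1) = 1 - 2*mu/(L + mu) = (L - mu)/(L + mu) = 27/153 = 0.1765


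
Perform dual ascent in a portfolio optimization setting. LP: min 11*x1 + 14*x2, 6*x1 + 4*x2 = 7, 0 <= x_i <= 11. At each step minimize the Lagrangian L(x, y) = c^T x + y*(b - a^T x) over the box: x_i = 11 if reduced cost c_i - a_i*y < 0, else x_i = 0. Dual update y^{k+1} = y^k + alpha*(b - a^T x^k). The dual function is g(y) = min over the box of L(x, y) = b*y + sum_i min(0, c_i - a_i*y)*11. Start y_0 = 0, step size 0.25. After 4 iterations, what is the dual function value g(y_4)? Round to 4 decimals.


Dual ascent for LP: min 11*x1 + 14*x2, 6*x1 + 4*x2 = 7, 0 <= x_i <= 11
Step 1: y^k = 0.0, reduced costs: (11.0, 14.0)
  x^k = (0.0, 0.0), subgradient = b - a^T x = 7.0
  y^{k+1} = 0.0 + 0.25*7.0 = 1.75
Step 2: y^k = 1.75, reduced costs: (0.5, 7.0)
  x^k = (0.0, 0.0), subgradient = b - a^T x = 7.0
  y^{k+1} = 1.75 + 0.25*7.0 = 3.5
Step 3: y^k = 3.5, reduced costs: (-10.0, 0.0)
  x^k = (11.0, 0.0), subgradient = b - a^T x = -59.0
  y^{k+1} = 3.5 + 0.25*-59.0 = -11.25
Step 4: y^k = -11.25, reduced costs: (78.5, 59.0)
  x^k = (0.0, 0.0), subgradient = b - a^T x = 7.0
  y^{k+1} = -11.25 + 0.25*7.0 = -9.5
Dual objective at y_4 = -9.5: reduced costs (68.0, 52.0), box minimizer x = (0.0, 0.0)
g(y_4) = b*y + (c1 - a1*y)*x1 + (c2 - a2*y)*x2 = 7*(-9.5) + 68.0*0.0 + 52.0*0.0 = -66.5 + 0.0 + 0.0 = -66.5


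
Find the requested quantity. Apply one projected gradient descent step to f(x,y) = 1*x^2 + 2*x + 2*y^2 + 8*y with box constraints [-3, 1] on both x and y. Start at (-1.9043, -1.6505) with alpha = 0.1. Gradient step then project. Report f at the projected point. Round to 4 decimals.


Step 1: Compute gradient at (-1.9043, -1.6505).
grad_x = 2*1*-1.9043 + 2 = -1.8086
grad_y = 2*2*-1.6505 + 8 = 1.398
Step 2: Gradient step.
x_raw = -1.9043 - 0.1*-1.8086 = -1.7234
y_raw = -1.6505 - 0.1*1.398 = -1.7903
Step 3: Project onto [-3, 1].
x_proj = clip(-1.7234) = -1.7234
y_proj = clip(-1.7903) = -1.7903
Step 4: Evaluate f.
f(-1.7234, -1.7903) = -8.3887


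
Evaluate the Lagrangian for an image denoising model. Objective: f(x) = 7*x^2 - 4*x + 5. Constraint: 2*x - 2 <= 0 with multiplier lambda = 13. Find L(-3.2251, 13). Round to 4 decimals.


Step 1: Evaluate f(x).
f(-3.2251) = 7*(-3.2251)^2 - 4*(-3.2251) + 5 = 90.7093
Step 2: Evaluate g(x).
g(-3.2251) = 2*-3.2251 - 2 = -8.4502
Step 3: Compute Lagrangian.
L = 90.7093 + 13*-8.4502 = -19.1433


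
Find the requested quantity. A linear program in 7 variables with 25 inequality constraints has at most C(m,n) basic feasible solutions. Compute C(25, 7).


Each vertex corresponds to some choice of n active constraints out of m, so the number of vertices is at most C(m, n) = m! / (n!(m-n)!).
m = 25, n = 7
Numerator: 25 * 24 * 23 * 22 * 21 * 20 * 19
Denominator: 7! = 5040
C(25, 7) = 480700


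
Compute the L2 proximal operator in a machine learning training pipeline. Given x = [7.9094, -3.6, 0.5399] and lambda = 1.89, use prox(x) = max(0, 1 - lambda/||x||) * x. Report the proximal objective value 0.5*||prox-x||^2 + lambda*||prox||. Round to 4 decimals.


Step 1: Compute ||x||.
||x|| = 8.7069
Step 2: Compute scaling factor.
scale = max(0, 1 - 1.89/8.7069) = 0.7829
Step 3: prox(x) = [6.1925, -2.8186, 0.4227]
||prox(x)|| = 6.8169
Step 4: Proximal objective.
0.5*||prox-x||^2 = 1.7861
lambda*||prox|| = 12.8839
Total = 14.67


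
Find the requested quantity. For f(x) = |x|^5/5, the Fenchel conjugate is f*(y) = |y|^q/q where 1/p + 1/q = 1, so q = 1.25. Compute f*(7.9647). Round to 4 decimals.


The conjugate exponent q satisfies 1/p + 1/q = 1.
p = 5, so q = 5/(5 - 1) = 1.25
|y|^q = 7.9647^1.25 = 13.3802
f*(7.9647) = 13.3802 / 1.25 = 10.7041


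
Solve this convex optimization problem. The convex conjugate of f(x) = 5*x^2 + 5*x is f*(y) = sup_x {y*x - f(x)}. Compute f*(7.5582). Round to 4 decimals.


f*(y) = sup_x {y*x - a*x^2 - b*x} = sup_x {(y-b)*x - a*x^2}
FOC: (y - b) - 2a*x = 0 => x* = (y - b)/(2a)
x* = (7.5582 - 5)/(2*5) = 0.2558
f*(7.5582) = (y-b)^2/(4a) = (7.5582 - 5)^2/(4*5)
= 6.5444/20 = 0.3272


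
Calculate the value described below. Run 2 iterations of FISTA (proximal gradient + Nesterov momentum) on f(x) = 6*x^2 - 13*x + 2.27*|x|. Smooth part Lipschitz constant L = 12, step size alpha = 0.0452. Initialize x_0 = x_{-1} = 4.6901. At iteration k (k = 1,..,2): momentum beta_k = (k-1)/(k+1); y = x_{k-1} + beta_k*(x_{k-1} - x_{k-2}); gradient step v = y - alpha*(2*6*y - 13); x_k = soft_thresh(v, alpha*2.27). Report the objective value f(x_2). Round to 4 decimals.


FISTA on f(x) = 6*x^2 - 13*x + 2.27*|x|
L = 12, alpha = 0.0452
Iteration 1: beta = 0.0, y = 4.6901 + 0.0*(4.6901 - 4.6901) = 4.6901
  grad(y) = 43.2812, v = y - alpha*grad = 2.7338
  prox(v) = soft_thresh(2.7338, 0.1026) = 2.6312
Iteration 2: beta = 0.3333, y = 2.6312 + 0.3333*(2.6312 - 4.6901) = 1.9449
  grad(y) = 10.3386, v = y - alpha*grad = 1.4776
  prox(v) = soft_thresh(1.4776, 0.1026) = 1.375
f(x_2) = 6*1.375^2 - 13*1.375 + 2.27*|1.375| = -3.4102


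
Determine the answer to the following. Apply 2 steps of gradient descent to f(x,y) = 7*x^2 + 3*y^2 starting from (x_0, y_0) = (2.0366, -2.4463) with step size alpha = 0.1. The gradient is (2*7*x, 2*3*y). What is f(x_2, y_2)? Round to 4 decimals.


Gradient descent on f(x,y) = 7*x^2 + 3*y^2.
Starting point: (2.0366, -2.4463), alpha = 0.1
Step 1: grad_x = 2*7*2.0366 = 28.5124, grad_y = 2*3*-2.4463 = -14.6778
  x_1 = 2.0366 - 0.1*28.5124 = -0.8146
  y_1 = -2.4463 - 0.1*-14.6778 = -0.9785
Step 2: grad_x = 2*7*-0.8146 = -11.405, grad_y = 2*3*-0.9785 = -5.8711
  x_2 = -0.8146 - 0.1*-11.405 = 0.3259
  y_2 = -0.9785 - 0.1*-5.8711 = -0.3914
f(0.3259, -0.3914) = 7*0.3259^2 + 3*(-0.3914)^2 = 1.2029


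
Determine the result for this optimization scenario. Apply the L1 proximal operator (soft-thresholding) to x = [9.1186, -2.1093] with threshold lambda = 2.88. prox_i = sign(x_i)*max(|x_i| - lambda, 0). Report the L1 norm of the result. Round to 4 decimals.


Soft-thresholding with lambda = 2.88:
prox(9.1186) = sign(9.1186)*max(|9.1186| - 2.88, 0) = 6.2386
prox(-2.1093) = sign(-2.1093)*max(|-2.1093| - 2.88, 0) = 0.0
prox(x) = [6.2386, 0.0]
||prox(x)||_1 = 6.2386 + 0.0 = 6.2386


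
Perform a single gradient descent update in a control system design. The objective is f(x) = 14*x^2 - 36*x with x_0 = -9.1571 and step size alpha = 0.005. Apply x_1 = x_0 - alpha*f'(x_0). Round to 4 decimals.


We compute the gradient at x_0 and apply the update.
f'(x) = 28*x - 36
f'(-9.1571) = 28*-9.1571 - 36 = -292.3988
x_1 = -9.1571 - 0.005*-292.3988 = -7.6951


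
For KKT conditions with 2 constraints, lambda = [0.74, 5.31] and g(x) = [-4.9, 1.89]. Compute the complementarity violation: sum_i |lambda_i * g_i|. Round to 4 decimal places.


KKT complementary slackness check:
lambda_1 * g_1 = 0.74 * -4.9 = -3.626
lambda_2 * g_2 = 5.31 * 1.89 = 10.0359
Total violation = 3.626 + 10.0359 = 13.6619


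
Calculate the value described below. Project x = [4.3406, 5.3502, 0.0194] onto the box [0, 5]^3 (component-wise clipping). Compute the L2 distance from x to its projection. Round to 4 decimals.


Project each component onto [0, 5].
clip(4.3406) = 4.3406, clip(5.3502) = 5.0, clip(0.0194) = 0.0194
Projection = [4.3406, 5.0, 0.0194]
Squared diffs: [0.0, 0.1226, 0.0]
Distance = sqrt(0.1226) = 0.3502


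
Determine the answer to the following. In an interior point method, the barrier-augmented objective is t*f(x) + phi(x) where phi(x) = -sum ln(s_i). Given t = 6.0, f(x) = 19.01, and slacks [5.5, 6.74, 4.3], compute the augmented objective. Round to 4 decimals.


Step 1: Compute log-barrier.
ln values: [1.7047, 1.9081, 1.4586]
phi = -(1.7047 + 1.9081 + 1.4586) = -5.0714
Step 2: Compute augmented objective.
t*f(x) = 6.0*19.01 = 114.06
Total = 114.06 - 5.0714 = 108.9886


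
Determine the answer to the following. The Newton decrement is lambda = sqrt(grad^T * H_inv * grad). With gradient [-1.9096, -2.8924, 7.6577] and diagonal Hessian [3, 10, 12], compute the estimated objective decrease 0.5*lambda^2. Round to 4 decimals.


Step 1: H is diagonal, so H^(-1) * g = [-0.6365, -0.2892, 0.6381].
Step 2: g^T H^(-1) g = sum_i g_i^2 / H_ii
  = (-1.9096)^2/3 + (-2.8924)^2/10 + (7.6577)^2/12
  = 1.2155 + 0.8366 + 4.8867 = 6.9388
Step 3: Objective decrease = 0.5 * g^T H^(-1) g = 3.4694


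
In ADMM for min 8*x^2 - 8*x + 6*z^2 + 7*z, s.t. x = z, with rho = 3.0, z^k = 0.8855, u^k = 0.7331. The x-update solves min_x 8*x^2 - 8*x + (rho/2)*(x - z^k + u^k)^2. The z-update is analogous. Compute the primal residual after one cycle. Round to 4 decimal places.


ADMM iteration with rho = 3.0, z^k = 0.8855, u^k = 0.7331
Step 1: x-update.
Minimize 8*x^2 - 8*x + (3.0/2)*(x - 0.8855 + 0.7331)^2
FOC: (2*8 + 3.0)*x = 8 + 3.0*(0.8855 - 0.7331)
x^{k+1} = 0.4451
Step 2: z-update.
Minimize 6*z^2 + 7*z + (3.0/2)*(0.4451 - z + 0.7331)^2
FOC: (2*6 + 3.0)*z = -7 + 3.0*(0.4451 + 0.7331)
z^{k+1} = -0.231
Step 3: u-update.
u^{k+1} = 0.7331 + 0.4451 + 0.231 = 1.4092
Step 4: Primal residual = |0.4451 + 0.231| = 0.6761


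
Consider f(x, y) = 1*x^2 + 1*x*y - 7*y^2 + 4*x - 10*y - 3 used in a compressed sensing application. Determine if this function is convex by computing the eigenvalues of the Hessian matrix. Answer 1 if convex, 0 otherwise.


The Hessian of f(x,y) = 1*x^2 + 1*x*y - 7*y^2 + 4*x - 10*y - 3 is:
H = [[2, 1], [1, -14]]
Trace = 2 - 14 = -12
Determinant = 2*-14 - (1)^2 = -29
Discriminant = (-12)^2 - 4*-29 = 260.0
Eigenvalues: lambda_1 = -14.0623, lambda_2 = 2.0623
The function is not convex.

0


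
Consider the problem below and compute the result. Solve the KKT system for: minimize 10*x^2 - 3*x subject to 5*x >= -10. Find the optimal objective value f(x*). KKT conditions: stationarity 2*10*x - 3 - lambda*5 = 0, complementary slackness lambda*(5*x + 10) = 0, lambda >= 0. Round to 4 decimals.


Step 1: Try lambda = 0 (constraint inactive).
Stationarity: 2*10*x - 3 = 0
x* = 3/(2*10) = 0.15
Check constraint: 5*0.15 = 0.75 >= -10 -- satisfied.
Step 2: Compute optimal value.
f(x*) = 10*0.15^2 - 3*0.15 = -0.225
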